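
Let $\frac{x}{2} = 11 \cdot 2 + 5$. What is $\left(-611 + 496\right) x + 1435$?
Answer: $-4775$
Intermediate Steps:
$x = 54$ ($x = 2 \left(11 \cdot 2 + 5\right) = 2 \left(22 + 5\right) = 2 \cdot 27 = 54$)
$\left(-611 + 496\right) x + 1435 = \left(-611 + 496\right) 54 + 1435 = \left(-115\right) 54 + 1435 = -6210 + 1435 = -4775$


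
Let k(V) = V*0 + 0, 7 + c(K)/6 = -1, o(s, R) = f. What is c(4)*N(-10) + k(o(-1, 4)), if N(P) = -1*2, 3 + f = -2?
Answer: 96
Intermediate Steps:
f = -5 (f = -3 - 2 = -5)
o(s, R) = -5
c(K) = -48 (c(K) = -42 + 6*(-1) = -42 - 6 = -48)
k(V) = 0 (k(V) = 0 + 0 = 0)
N(P) = -2
c(4)*N(-10) + k(o(-1, 4)) = -48*(-2) + 0 = 96 + 0 = 96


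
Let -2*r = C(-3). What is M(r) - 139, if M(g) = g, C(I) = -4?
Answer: -137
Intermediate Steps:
r = 2 (r = -½*(-4) = 2)
M(r) - 139 = 2 - 139 = -137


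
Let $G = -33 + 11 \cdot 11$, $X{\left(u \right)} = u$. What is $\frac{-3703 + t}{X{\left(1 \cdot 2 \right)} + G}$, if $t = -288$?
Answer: $- \frac{3991}{90} \approx -44.344$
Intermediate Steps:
$G = 88$ ($G = -33 + 121 = 88$)
$\frac{-3703 + t}{X{\left(1 \cdot 2 \right)} + G} = \frac{-3703 - 288}{1 \cdot 2 + 88} = - \frac{3991}{2 + 88} = - \frac{3991}{90}$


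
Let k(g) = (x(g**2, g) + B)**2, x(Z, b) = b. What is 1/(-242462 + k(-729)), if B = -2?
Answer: 1/291899 ≈ 3.4258e-6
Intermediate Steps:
k(g) = (-2 + g)**2 (k(g) = (g - 2)**2 = (-2 + g)**2)
1/(-242462 + k(-729)) = 1/(-242462 + (-2 - 729)**2) = 1/(-242462 + (-731)**2) = 1/(-242462 + 534361) = 1/291899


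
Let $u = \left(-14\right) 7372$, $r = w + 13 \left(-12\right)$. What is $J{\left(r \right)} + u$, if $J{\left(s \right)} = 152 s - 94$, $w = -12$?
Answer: $-128838$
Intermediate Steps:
$r = -168$ ($r = -12 + 13 \left(-12\right) = -12 - 156 = -168$)
$u = -103208$
$J{\left(s \right)} = -94 + 152 s$
$J{\left(r \right)} + u = \left(-94 + 152 \left(-168\right)\right) - 103208 = \left(-94 - 25536\right) - 103208 = -25630 - 103208 = -128838$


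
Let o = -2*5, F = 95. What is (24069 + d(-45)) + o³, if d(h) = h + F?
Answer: 23119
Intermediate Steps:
o = -10
d(h) = 95 + h (d(h) = h + 95 = 95 + h)
(24069 + d(-45)) + o³ = (24069 + (95 - 45)) + (-10)³ = (24069 + 50) - 1000 = 24119 - 1000 = 23119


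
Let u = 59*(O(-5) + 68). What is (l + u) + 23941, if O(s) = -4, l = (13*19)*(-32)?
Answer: 19813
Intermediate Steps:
l = -7904 (l = 247*(-32) = -7904)
u = 3776 (u = 59*(-4 + 68) = 59*64 = 3776)
(l + u) + 23941 = (-7904 + 3776) + 23941 = -4128 + 23941 = 19813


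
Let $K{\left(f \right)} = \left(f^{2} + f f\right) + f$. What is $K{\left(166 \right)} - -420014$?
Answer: $475292$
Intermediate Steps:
$K{\left(f \right)} = f + 2 f^{2}$ ($K{\left(f \right)} = \left(f^{2} + f^{2}\right) + f = 2 f^{2} + f = f + 2 f^{2}$)
$K{\left(166 \right)} - -420014 = 166 \left(1 + 2 \cdot 166\right) - -420014 = 166 \left(1 + 332\right) + 420014 = 166 \cdot 333 + 420014 = 55278 + 420014 = 475292$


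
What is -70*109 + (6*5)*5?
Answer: -7480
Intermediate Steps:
-70*109 + (6*5)*5 = -7630 + 30*5 = -7630 + 150 = -7480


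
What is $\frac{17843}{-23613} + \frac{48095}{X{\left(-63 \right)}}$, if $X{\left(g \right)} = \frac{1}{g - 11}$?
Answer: $- \frac{84039393233}{23613} \approx -3.559 \cdot 10^{6}$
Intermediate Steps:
$X{\left(g \right)} = \frac{1}{-11 + g}$
$\frac{17843}{-23613} + \frac{48095}{X{\left(-63 \right)}} = \frac{17843}{-23613} + \frac{48095}{\frac{1}{-11 - 63}} = 17843 \left(- \frac{1}{23613}\right) + \frac{48095}{\frac{1}{-74}} = - \frac{17843}{23613} + \frac{48095}{- \frac{1}{74}} = - \frac{17843}{23613} + 48095 \left(-74\right) = - \frac{17843}{23613} - 3559030 = - \frac{84039393233}{23613}$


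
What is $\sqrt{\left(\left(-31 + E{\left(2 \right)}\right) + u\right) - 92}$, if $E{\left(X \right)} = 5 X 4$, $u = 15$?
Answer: $2 i \sqrt{17} \approx 8.2462 i$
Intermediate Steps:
$E{\left(X \right)} = 20 X$
$\sqrt{\left(\left(-31 + E{\left(2 \right)}\right) + u\right) - 92} = \sqrt{\left(\left(-31 + 20 \cdot 2\right) + 15\right) - 92} = \sqrt{\left(\left(-31 + 40\right) + 15\right) - 92} = \sqrt{\left(9 + 15\right) - 92} = \sqrt{24 - 92} = \sqrt{-68} = 2 i \sqrt{17}$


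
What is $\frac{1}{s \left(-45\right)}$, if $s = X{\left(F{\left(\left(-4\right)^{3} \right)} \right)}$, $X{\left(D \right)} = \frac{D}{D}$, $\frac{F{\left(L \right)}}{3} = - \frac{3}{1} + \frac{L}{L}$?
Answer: $- \frac{1}{45} \approx -0.022222$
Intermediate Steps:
$F{\left(L \right)} = -6$ ($F{\left(L \right)} = 3 \left(- \frac{3}{1} + \frac{L}{L}\right) = 3 \left(\left(-3\right) 1 + 1\right) = 3 \left(-3 + 1\right) = 3 \left(-2\right) = -6$)
$X{\left(D \right)} = 1$
$s = 1$
$\frac{1}{s \left(-45\right)} = \frac{1}{1 \left(-45\right)} = \frac{1}{-45} = - \frac{1}{45}$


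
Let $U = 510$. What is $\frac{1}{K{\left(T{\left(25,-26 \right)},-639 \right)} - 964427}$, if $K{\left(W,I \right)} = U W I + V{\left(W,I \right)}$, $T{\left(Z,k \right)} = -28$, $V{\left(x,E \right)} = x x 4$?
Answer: $\frac{1}{8163629} \approx 1.2249 \cdot 10^{-7}$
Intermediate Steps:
$V{\left(x,E \right)} = 4 x^{2}$ ($V{\left(x,E \right)} = x^{2} \cdot 4 = 4 x^{2}$)
$K{\left(W,I \right)} = 4 W^{2} + 510 I W$ ($K{\left(W,I \right)} = 510 W I + 4 W^{2} = 510 I W + 4 W^{2} = 4 W^{2} + 510 I W$)
$\frac{1}{K{\left(T{\left(25,-26 \right)},-639 \right)} - 964427} = \frac{1}{2 \left(-28\right) \left(2 \left(-28\right) + 255 \left(-639\right)\right) - 964427} = \frac{1}{2 \left(-28\right) \left(-56 - 162945\right) - 964427} = \frac{1}{2 \left(-28\right) \left(-163001\right) - 964427} = \frac{1}{9128056 - 964427} = \frac{1}{8163629}$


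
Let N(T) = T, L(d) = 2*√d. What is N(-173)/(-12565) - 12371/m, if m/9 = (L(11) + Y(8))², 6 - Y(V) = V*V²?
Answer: 117855465641/14035370020980 - 284533*√11/6702126552 ≈ 0.0082562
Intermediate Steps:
Y(V) = 6 - V³ (Y(V) = 6 - V*V² = 6 - V³)
m = 9*(-506 + 2*√11)² (m = 9*(2*√11 + (6 - 1*8³))² = 9*(2*√11 + (6 - 1*512))² = 9*(2*√11 + (6 - 512))² = 9*(2*√11 - 506)² = 9*(-506 + 2*√11)² ≈ 2.2443e+6)
N(-173)/(-12565) - 12371/m = -173/(-12565) - 12371/(2304720 - 18216*√11) = -173*(-1/12565) - 12371/(2304720 - 18216*√11) = 173/12565 - 12371/(2304720 - 18216*√11)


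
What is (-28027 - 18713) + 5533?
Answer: -41207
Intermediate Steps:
(-28027 - 18713) + 5533 = -46740 + 5533 = -41207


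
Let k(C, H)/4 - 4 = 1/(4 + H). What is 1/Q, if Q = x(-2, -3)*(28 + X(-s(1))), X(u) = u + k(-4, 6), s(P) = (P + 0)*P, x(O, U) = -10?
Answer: -1/434 ≈ -0.0023041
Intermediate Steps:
s(P) = P² (s(P) = P*P = P²)
k(C, H) = 16 + 4/(4 + H)
X(u) = 82/5 + u (X(u) = u + 4*(17 + 4*6)/(4 + 6) = u + 4*(17 + 24)/10 = u + 4*(⅒)*41 = u + 82/5 = 82/5 + u)
Q = -434 (Q = -10*(28 + (82/5 - 1*1²)) = -10*(28 + (82/5 - 1*1)) = -10*(28 + (82/5 - 1)) = -10*(28 + 77/5) = -10*217/5 = -434)
1/Q = 1/(-434) = -1/434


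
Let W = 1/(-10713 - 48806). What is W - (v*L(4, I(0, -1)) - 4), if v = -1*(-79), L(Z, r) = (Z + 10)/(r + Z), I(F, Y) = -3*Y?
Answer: -9165927/59519 ≈ -154.00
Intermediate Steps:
L(Z, r) = (10 + Z)/(Z + r)
v = 79
W = -1/59519 (W = 1/(-59519) = -1/59519 ≈ -1.6801e-5)
W - (v*L(4, I(0, -1)) - 4) = -1/59519 - (79*((10 + 4)/(4 - 3*(-1))) - 4) = -1/59519 - (79*(14/(4 + 3)) - 4) = -1/59519 - (79*(14/7) - 4) = -1/59519 - (79*((⅐)*14) - 4) = -1/59519 - (79*2 - 4) = -1/59519 - (158 - 4) = -1/59519 - 1*154 = -1/59519 - 154 = -9165927/59519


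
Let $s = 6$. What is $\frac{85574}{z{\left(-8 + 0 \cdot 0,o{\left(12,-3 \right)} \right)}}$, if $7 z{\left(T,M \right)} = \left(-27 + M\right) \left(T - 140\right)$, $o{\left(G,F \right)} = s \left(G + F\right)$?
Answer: $- \frac{299509}{1998} \approx -149.9$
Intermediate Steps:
$o{\left(G,F \right)} = 6 F + 6 G$ ($o{\left(G,F \right)} = 6 \left(G + F\right) = 6 \left(F + G\right) = 6 F + 6 G$)
$z{\left(T,M \right)} = \frac{\left(-140 + T\right) \left(-27 + M\right)}{7}$ ($z{\left(T,M \right)} = \frac{\left(-27 + M\right) \left(T - 140\right)}{7} = \frac{\left(-27 + M\right) \left(-140 + T\right)}{7} = \frac{\left(-140 + T\right) \left(-27 + M\right)}{7}$)
$\frac{85574}{z{\left(-8 + 0 \cdot 0,o{\left(12,-3 \right)} \right)}} = \frac{85574}{540 - 20 \left(6 \left(-3\right) + 6 \cdot 12\right) - \frac{27 \left(-8 + 0 \cdot 0\right)}{7} + \frac{\left(6 \left(-3\right) + 6 \cdot 12\right) \left(-8 + 0 \cdot 0\right)}{7}} = \frac{85574}{540 - 20 \left(-18 + 72\right) - \frac{27 \left(-8 + 0\right)}{7} + \frac{\left(-18 + 72\right) \left(-8 + 0\right)}{7}} = \frac{85574}{540 - 1080 - - \frac{216}{7} + \frac{1}{7} \cdot 54 \left(-8\right)} = \frac{85574}{540 - 1080 + \frac{216}{7} - \frac{432}{7}} = \frac{85574}{- \frac{3996}{7}} = 85574 \left(- \frac{7}{3996}\right) = - \frac{299509}{1998}$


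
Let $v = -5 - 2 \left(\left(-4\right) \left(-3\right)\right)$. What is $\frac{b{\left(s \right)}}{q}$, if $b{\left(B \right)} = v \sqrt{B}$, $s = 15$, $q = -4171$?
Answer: $\frac{29 \sqrt{15}}{4171} \approx 0.026928$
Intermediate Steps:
$v = -29$ ($v = -5 - 24 = -29$)
$b{\left(B \right)} = - 29 \sqrt{B}$
$\frac{b{\left(s \right)}}{q} = \frac{\left(-29\right) \sqrt{15}}{-4171} = - 29 \sqrt{15} \left(- \frac{1}{4171}\right) = \frac{29 \sqrt{15}}{4171}$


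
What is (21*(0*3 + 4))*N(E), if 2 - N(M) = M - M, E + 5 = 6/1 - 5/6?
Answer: 168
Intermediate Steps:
E = ⅙ (E = -5 + (6/1 - 5/6) = -5 + (6*1 - 5*⅙) = -5 + (6 - ⅚) = -5 + 31/6 = ⅙ ≈ 0.16667)
N(M) = 2 (N(M) = 2 - (M - M) = 2 - 1*0 = 2 + 0 = 2)
(21*(0*3 + 4))*N(E) = (21*(0*3 + 4))*2 = (21*(0 + 4))*2 = (21*4)*2 = 84*2 = 168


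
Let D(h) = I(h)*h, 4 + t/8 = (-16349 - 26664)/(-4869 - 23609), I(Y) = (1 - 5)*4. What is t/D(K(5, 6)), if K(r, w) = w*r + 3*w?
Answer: 23633/911296 ≈ 0.025933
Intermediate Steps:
I(Y) = -16 (I(Y) = -4*4 = -16)
K(r, w) = 3*w + r*w (K(r, w) = r*w + 3*w = 3*w + r*w)
t = -283596/14239 (t = -32 + 8*((-16349 - 26664)/(-4869 - 23609)) = -32 + 8*(-43013/(-28478)) = -32 + 8*(-43013*(-1/28478)) = -32 + 8*(43013/28478) = -32 + 172052/14239 = -283596/14239 ≈ -19.917)
D(h) = -16*h
t/D(K(5, 6)) = -283596*(-1/(96*(3 + 5)))/14239 = -283596/(14239*((-96*8))) = -283596/(14239*((-16*48))) = -283596/14239/(-768) = -283596/14239*(-1/768) = 23633/911296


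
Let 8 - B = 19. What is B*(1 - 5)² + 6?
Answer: -170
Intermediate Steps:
B = -11 (B = 8 - 1*19 = 8 - 19 = -11)
B*(1 - 5)² + 6 = -11*(1 - 5)² + 6 = -11*(-4)² + 6 = -11*16 + 6 = -176 + 6 = -170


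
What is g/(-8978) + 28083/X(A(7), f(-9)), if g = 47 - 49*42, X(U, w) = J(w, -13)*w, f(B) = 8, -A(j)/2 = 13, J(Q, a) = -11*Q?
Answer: -11396065/287296 ≈ -39.667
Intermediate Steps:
A(j) = -26 (A(j) = -2*13 = -26)
X(U, w) = -11*w**2 (X(U, w) = (-11*w)*w = -11*w**2)
g = -2011 (g = 47 - 2058 = -2011)
g/(-8978) + 28083/X(A(7), f(-9)) = -2011/(-8978) + 28083/((-11*8**2)) = -2011*(-1/8978) + 28083/((-11*64)) = 2011/8978 + 28083/(-704) = 2011/8978 + 28083*(-1/704) = 2011/8978 - 2553/64 = -11396065/287296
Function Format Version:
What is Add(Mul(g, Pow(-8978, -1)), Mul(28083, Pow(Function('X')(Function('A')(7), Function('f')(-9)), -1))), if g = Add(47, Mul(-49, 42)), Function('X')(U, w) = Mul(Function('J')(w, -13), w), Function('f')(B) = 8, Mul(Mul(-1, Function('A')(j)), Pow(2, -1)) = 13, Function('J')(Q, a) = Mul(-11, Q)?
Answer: Rational(-11396065, 287296) ≈ -39.667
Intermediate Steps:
Function('A')(j) = -26 (Function('A')(j) = Mul(-2, 13) = -26)
Function('X')(U, w) = Mul(-11, Pow(w, 2)) (Function('X')(U, w) = Mul(Mul(-11, w), w) = Mul(-11, Pow(w, 2)))
g = -2011 (g = Add(47, -2058) = -2011)
Add(Mul(g, Pow(-8978, -1)), Mul(28083, Pow(Function('X')(Function('A')(7), Function('f')(-9)), -1))) = Add(Mul(-2011, Pow(-8978, -1)), Mul(28083, Pow(Mul(-11, Pow(8, 2)), -1))) = Add(Mul(-2011, Rational(-1, 8978)), Mul(28083, Pow(Mul(-11, 64), -1))) = Add(Rational(2011, 8978), Mul(28083, Pow(-704, -1))) = Add(Rational(2011, 8978), Mul(28083, Rational(-1, 704))) = Add(Rational(2011, 8978), Rational(-2553, 64)) = Rational(-11396065, 287296)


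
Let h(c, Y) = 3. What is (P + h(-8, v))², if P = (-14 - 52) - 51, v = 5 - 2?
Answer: 12996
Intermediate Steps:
v = 3
P = -117 (P = -66 - 51 = -117)
(P + h(-8, v))² = (-117 + 3)² = (-114)² = 12996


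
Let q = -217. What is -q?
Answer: 217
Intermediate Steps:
-q = -1*(-217) = 217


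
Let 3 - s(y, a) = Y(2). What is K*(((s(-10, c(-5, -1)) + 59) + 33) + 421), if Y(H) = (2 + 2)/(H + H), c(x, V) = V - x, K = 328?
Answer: 168920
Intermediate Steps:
Y(H) = 2/H (Y(H) = 4/((2*H)) = 4*(1/(2*H)) = 2/H)
s(y, a) = 2 (s(y, a) = 3 - 2/2 = 3 - 1*1 = 3 - 1 = 2)
K*(((s(-10, c(-5, -1)) + 59) + 33) + 421) = 328*(((2 + 59) + 33) + 421) = 328*((61 + 33) + 421) = 328*(94 + 421) = 328*515 = 168920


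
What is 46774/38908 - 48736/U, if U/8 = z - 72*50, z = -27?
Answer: 203338417/70559658 ≈ 2.8818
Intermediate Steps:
U = -29016 (U = 8*(-27 - 72*50) = 8*(-27 - 3600) = 8*(-3627) = -29016)
46774/38908 - 48736/U = 46774/38908 - 48736/(-29016) = 46774*(1/38908) - 48736*(-1/29016) = 23387/19454 + 6092/3627 = 203338417/70559658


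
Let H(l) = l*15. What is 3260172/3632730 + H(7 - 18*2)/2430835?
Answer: 264111998869/294352240985 ≈ 0.89727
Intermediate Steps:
H(l) = 15*l
3260172/3632730 + H(7 - 18*2)/2430835 = 3260172/3632730 + (15*(7 - 18*2))/2430835 = 3260172*(1/3632730) + (15*(7 - 36))*(1/2430835) = 543362/605455 + (15*(-29))*(1/2430835) = 543362/605455 - 435*1/2430835 = 543362/605455 - 87/486167 = 264111998869/294352240985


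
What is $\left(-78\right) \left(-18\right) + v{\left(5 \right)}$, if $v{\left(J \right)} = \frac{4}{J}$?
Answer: $\frac{7024}{5} \approx 1404.8$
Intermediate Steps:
$\left(-78\right) \left(-18\right) + v{\left(5 \right)} = \left(-78\right) \left(-18\right) + \frac{4}{5} = 1404 + 4 \cdot \frac{1}{5} = 1404 + \frac{4}{5} = \frac{7024}{5}$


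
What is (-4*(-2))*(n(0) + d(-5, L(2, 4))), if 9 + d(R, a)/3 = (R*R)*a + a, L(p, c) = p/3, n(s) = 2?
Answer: 216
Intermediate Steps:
L(p, c) = p/3 (L(p, c) = p*(1/3) = p/3)
d(R, a) = -27 + 3*a + 3*a*R**2 (d(R, a) = -27 + 3*((R*R)*a + a) = -27 + 3*(R**2*a + a) = -27 + 3*(a*R**2 + a) = -27 + 3*(a + a*R**2) = -27 + (3*a + 3*a*R**2) = -27 + 3*a + 3*a*R**2)
(-4*(-2))*(n(0) + d(-5, L(2, 4))) = (-4*(-2))*(2 + (-27 + 3*((1/3)*2) + 3*((1/3)*2)*(-5)**2)) = 8*(2 + (-27 + 3*(2/3) + 3*(2/3)*25)) = 8*(2 + (-27 + 2 + 50)) = 8*(2 + 25) = 8*27 = 216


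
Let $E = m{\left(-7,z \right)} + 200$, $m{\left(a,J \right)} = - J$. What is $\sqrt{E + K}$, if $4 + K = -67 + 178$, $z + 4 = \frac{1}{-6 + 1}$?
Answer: $\frac{2 \sqrt{1945}}{5} \approx 17.641$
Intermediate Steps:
$z = - \frac{21}{5}$ ($z = -4 + \frac{1}{-6 + 1} = -4 + \frac{1}{-5} = -4 - \frac{1}{5} = - \frac{21}{5} \approx -4.2$)
$K = 107$ ($K = -4 + \left(-67 + 178\right) = -4 + 111 = 107$)
$E = \frac{1021}{5}$ ($E = \left(-1\right) \left(- \frac{21}{5}\right) + 200 = \frac{21}{5} + 200 = \frac{1021}{5} \approx 204.2$)
$\sqrt{E + K} = \sqrt{\frac{1021}{5} + 107} = \sqrt{\frac{1556}{5}} = \frac{2 \sqrt{1945}}{5}$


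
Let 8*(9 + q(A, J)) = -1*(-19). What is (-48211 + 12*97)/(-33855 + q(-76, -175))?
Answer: 53768/38699 ≈ 1.3894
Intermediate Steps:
q(A, J) = -53/8 (q(A, J) = -9 + (-1*(-19))/8 = -9 + (⅛)*19 = -9 + 19/8 = -53/8)
(-48211 + 12*97)/(-33855 + q(-76, -175)) = (-48211 + 12*97)/(-33855 - 53/8) = (-48211 + 1164)/(-270893/8) = -47047*(-8/270893) = 53768/38699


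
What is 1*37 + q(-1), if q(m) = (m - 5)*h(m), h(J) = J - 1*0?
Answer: 43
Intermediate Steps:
h(J) = J (h(J) = J + 0 = J)
q(m) = m*(-5 + m) (q(m) = (m - 5)*m = (-5 + m)*m = m*(-5 + m))
1*37 + q(-1) = 1*37 - (-5 - 1) = 37 - 1*(-6) = 37 + 6 = 43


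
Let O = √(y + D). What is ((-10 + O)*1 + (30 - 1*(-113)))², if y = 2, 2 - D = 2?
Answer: (133 + √2)² ≈ 18067.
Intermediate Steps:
D = 0 (D = 2 - 1*2 = 2 - 2 = 0)
O = √2 (O = √(2 + 0) = √2 ≈ 1.4142)
((-10 + O)*1 + (30 - 1*(-113)))² = ((-10 + √2)*1 + (30 - 1*(-113)))² = ((-10 + √2) + (30 + 113))² = ((-10 + √2) + 143)² = (133 + √2)²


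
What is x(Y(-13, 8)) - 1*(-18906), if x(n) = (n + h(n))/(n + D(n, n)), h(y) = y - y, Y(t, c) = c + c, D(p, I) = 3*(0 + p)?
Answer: 75625/4 ≈ 18906.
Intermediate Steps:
D(p, I) = 3*p
Y(t, c) = 2*c
h(y) = 0
x(n) = 1/4 (x(n) = (n + 0)/(n + 3*n) = n/((4*n)) = n*(1/(4*n)) = 1/4)
x(Y(-13, 8)) - 1*(-18906) = 1/4 - 1*(-18906) = 1/4 + 18906 = 75625/4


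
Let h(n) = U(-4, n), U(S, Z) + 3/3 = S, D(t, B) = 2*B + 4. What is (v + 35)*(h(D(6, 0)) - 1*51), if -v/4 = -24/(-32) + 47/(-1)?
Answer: -12320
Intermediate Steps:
D(t, B) = 4 + 2*B
v = 185 (v = -4*(-24/(-32) + 47/(-1)) = -4*(-24*(-1/32) + 47*(-1)) = -4*(3/4 - 47) = -4*(-185/4) = 185)
U(S, Z) = -1 + S
h(n) = -5 (h(n) = -1 - 4 = -5)
(v + 35)*(h(D(6, 0)) - 1*51) = (185 + 35)*(-5 - 1*51) = 220*(-5 - 51) = 220*(-56) = -12320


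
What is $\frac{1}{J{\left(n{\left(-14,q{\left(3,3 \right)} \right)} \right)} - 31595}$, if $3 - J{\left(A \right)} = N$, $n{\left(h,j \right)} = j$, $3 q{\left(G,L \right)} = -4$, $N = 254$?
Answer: $- \frac{1}{31846} \approx -3.1401 \cdot 10^{-5}$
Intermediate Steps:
$q{\left(G,L \right)} = - \frac{4}{3}$ ($q{\left(G,L \right)} = \frac{1}{3} \left(-4\right) = - \frac{4}{3}$)
$J{\left(A \right)} = -251$ ($J{\left(A \right)} = 3 - 254 = -251$)
$\frac{1}{J{\left(n{\left(-14,q{\left(3,3 \right)} \right)} \right)} - 31595} = \frac{1}{-251 - 31595} = \frac{1}{-31846} = - \frac{1}{31846}$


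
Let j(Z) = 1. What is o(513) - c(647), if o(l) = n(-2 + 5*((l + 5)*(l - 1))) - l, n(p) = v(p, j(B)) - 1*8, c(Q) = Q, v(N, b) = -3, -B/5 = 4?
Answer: -1171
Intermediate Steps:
B = -20 (B = -5*4 = -20)
n(p) = -11 (n(p) = -3 - 1*8 = -3 - 8 = -11)
o(l) = -11 - l
o(513) - c(647) = (-11 - 1*513) - 1*647 = (-11 - 513) - 647 = -524 - 647 = -1171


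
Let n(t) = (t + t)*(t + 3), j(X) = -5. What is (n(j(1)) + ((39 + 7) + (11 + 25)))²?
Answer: 10404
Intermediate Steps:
n(t) = 2*t*(3 + t) (n(t) = (2*t)*(3 + t) = 2*t*(3 + t))
(n(j(1)) + ((39 + 7) + (11 + 25)))² = (2*(-5)*(3 - 5) + ((39 + 7) + (11 + 25)))² = (2*(-5)*(-2) + (46 + 36))² = (20 + 82)² = 102² = 10404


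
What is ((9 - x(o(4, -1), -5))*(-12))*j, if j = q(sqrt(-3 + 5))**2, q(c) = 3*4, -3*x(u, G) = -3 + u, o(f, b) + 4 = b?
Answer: -10944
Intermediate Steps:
o(f, b) = -4 + b
x(u, G) = 1 - u/3 (x(u, G) = -(-3 + u)/3 = 1 - u/3)
q(c) = 12
j = 144 (j = 12**2 = 144)
((9 - x(o(4, -1), -5))*(-12))*j = ((9 - (1 - (-4 - 1)/3))*(-12))*144 = ((9 - (1 - 1/3*(-5)))*(-12))*144 = ((9 - (1 + 5/3))*(-12))*144 = ((9 - 1*8/3)*(-12))*144 = ((9 - 8/3)*(-12))*144 = ((19/3)*(-12))*144 = -76*144 = -10944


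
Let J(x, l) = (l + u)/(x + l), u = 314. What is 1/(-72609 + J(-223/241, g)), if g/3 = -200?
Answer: -144823/10515384281 ≈ -1.3772e-5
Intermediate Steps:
g = -600 (g = 3*(-200) = -600)
J(x, l) = (314 + l)/(l + x) (J(x, l) = (l + 314)/(x + l) = (314 + l)/(l + x))
1/(-72609 + J(-223/241, g)) = 1/(-72609 + (314 - 600)/(-600 - 223/241)) = 1/(-72609 - 286/(-600 - 223*1/241)) = 1/(-72609 - 286/(-600 - 223/241)) = 1/(-72609 - 286/(-144823/241)) = 1/(-72609 - 241/144823*(-286)) = 1/(-72609 + 68926/144823) = 1/(-10515384281/144823) = -144823/10515384281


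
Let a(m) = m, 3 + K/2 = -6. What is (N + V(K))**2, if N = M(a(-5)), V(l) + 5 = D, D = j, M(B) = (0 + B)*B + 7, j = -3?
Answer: 576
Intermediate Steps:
K = -18 (K = -6 + 2*(-6) = -6 - 12 = -18)
M(B) = 7 + B**2 (M(B) = B*B + 7 = B**2 + 7 = 7 + B**2)
D = -3
V(l) = -8 (V(l) = -5 - 3 = -8)
N = 32 (N = 7 + (-5)**2 = 7 + 25 = 32)
(N + V(K))**2 = (32 - 8)**2 = 24**2 = 576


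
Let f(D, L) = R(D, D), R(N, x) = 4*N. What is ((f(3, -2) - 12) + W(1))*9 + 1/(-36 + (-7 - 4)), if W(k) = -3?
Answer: -1270/47 ≈ -27.021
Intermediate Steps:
f(D, L) = 4*D
((f(3, -2) - 12) + W(1))*9 + 1/(-36 + (-7 - 4)) = ((4*3 - 12) - 3)*9 + 1/(-36 + (-7 - 4)) = ((12 - 12) - 3)*9 + 1/(-36 - 11) = (0 - 3)*9 + 1/(-47) = -3*9 - 1/47 = -27 - 1/47 = -1270/47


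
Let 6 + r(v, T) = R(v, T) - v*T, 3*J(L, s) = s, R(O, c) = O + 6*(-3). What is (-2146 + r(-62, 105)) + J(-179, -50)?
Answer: 12784/3 ≈ 4261.3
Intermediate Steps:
R(O, c) = -18 + O (R(O, c) = O - 18 = -18 + O)
J(L, s) = s/3
r(v, T) = -24 + v - T*v (r(v, T) = -6 + ((-18 + v) - v*T) = -6 + ((-18 + v) - T*v) = -6 + (-18 + v - T*v) = -24 + v - T*v)
(-2146 + r(-62, 105)) + J(-179, -50) = (-2146 + (-24 - 62 - 1*105*(-62))) + (⅓)*(-50) = (-2146 + (-24 - 62 + 6510)) - 50/3 = (-2146 + 6424) - 50/3 = 4278 - 50/3 = 12784/3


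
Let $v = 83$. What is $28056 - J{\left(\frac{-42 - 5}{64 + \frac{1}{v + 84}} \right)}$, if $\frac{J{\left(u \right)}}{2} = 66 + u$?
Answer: $\frac{298495334}{10689} \approx 27925.0$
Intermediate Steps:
$J{\left(u \right)} = 132 + 2 u$ ($J{\left(u \right)} = 2 \left(66 + u\right) = 132 + 2 u$)
$28056 - J{\left(\frac{-42 - 5}{64 + \frac{1}{v + 84}} \right)} = 28056 - \left(132 + 2 \frac{-42 - 5}{64 + \frac{1}{83 + 84}}\right) = 28056 - \left(132 + 2 \left(- \frac{47}{64 + \frac{1}{167}}\right)\right) = 28056 - \left(132 + 2 \left(- \frac{47}{\frac{10689}{167}}\right)\right) = 28056 - \left(132 + 2 \left(\left(-47\right) \frac{167}{10689}\right)\right) = 28056 - \left(132 + 2 \left(- \frac{7849}{10689}\right)\right) = 28056 - \left(132 - \frac{15698}{10689}\right) = 28056 - \frac{1395250}{10689} = \frac{298495334}{10689}$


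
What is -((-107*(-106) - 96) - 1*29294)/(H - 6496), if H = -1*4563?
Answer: -18048/11059 ≈ -1.6320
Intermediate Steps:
H = -4563
-((-107*(-106) - 96) - 1*29294)/(H - 6496) = -((-107*(-106) - 96) - 1*29294)/(-4563 - 6496) = -((11342 - 96) - 29294)/(-11059) = -(11246 - 29294)*(-1)/11059 = -(-18048)*(-1)/11059 = -1*18048/11059 = -18048/11059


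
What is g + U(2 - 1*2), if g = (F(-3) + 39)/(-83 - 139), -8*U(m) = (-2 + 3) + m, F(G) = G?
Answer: -85/296 ≈ -0.28716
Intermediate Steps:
U(m) = -⅛ - m/8 (U(m) = -((-2 + 3) + m)/8 = -(1 + m)/8 = -⅛ - m/8)
g = -6/37 (g = (-3 + 39)/(-83 - 139) = 36/(-222) = 36*(-1/222) = -6/37 ≈ -0.16216)
g + U(2 - 1*2) = -6/37 + (-⅛ - (2 - 1*2)/8) = -6/37 + (-⅛ - (2 - 2)/8) = -6/37 + (-⅛ - ⅛*0) = -6/37 + (-⅛ + 0) = -6/37 - ⅛ = -85/296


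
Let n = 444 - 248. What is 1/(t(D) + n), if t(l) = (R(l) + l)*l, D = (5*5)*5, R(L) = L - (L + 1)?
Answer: 1/15696 ≈ 6.3710e-5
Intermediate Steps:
R(L) = -1 (R(L) = L - (1 + L) = L + (-1 - L) = -1)
D = 125 (D = 25*5 = 125)
t(l) = l*(-1 + l) (t(l) = (-1 + l)*l = l*(-1 + l))
n = 196
1/(t(D) + n) = 1/(125*(-1 + 125) + 196) = 1/(125*124 + 196) = 1/(15500 + 196) = 1/15696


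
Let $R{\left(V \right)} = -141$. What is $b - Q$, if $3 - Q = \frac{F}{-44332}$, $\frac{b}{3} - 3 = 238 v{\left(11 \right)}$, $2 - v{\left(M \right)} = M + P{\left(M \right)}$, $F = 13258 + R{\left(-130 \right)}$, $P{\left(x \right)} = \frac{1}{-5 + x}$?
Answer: $- \frac{289900065}{44332} \approx -6539.3$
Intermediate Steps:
$F = 13117$ ($F = 13258 - 141 = 13117$)
$v{\left(M \right)} = 2 - M - \frac{1}{-5 + M}$ ($v{\left(M \right)} = 2 - \left(M + \frac{1}{-5 + M}\right) = 2 - M - \frac{1}{-5 + M}$)
$b = -6536$ ($b = 9 + 3 \cdot 238 \frac{-1 + \left(-5 + 11\right) \left(2 - 11\right)}{-5 + 11} = 9 + 3 \cdot 238 \frac{-1 + 6 \left(2 - 11\right)}{6} = 9 + 3 \cdot 238 \frac{-1 + 6 \left(-9\right)}{6} = 9 + 3 \cdot 238 \frac{-1 - 54}{6} = 9 + 3 \cdot 238 \cdot \frac{1}{6} \left(-55\right) = 9 + 3 \cdot 238 \left(- \frac{55}{6}\right) = 9 + 3 \left(- \frac{6545}{3}\right) = 9 - 6545 = -6536$)
$Q = \frac{146113}{44332}$ ($Q = 3 - \frac{13117}{-44332} = 3 - 13117 \left(- \frac{1}{44332}\right) = 3 - - \frac{13117}{44332} = 3 + \frac{13117}{44332} = \frac{146113}{44332} \approx 3.2959$)
$b - Q = -6536 - \frac{146113}{44332} = - \frac{289900065}{44332}$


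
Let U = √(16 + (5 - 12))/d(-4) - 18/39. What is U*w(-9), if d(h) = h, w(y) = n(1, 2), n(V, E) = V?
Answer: -63/52 ≈ -1.2115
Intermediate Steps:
w(y) = 1
U = -63/52 (U = √(16 + (5 - 12))/(-4) - 18/39 = √(16 - 7)*(-¼) - 18*1/39 = √9*(-¼) - 6/13 = 3*(-¼) - 6/13 = -¾ - 6/13 = -63/52 ≈ -1.2115)
U*w(-9) = -63/52*1 = -63/52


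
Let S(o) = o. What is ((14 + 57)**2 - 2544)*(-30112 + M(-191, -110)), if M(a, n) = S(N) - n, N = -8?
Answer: -74934970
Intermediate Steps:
M(a, n) = -8 - n
((14 + 57)**2 - 2544)*(-30112 + M(-191, -110)) = ((14 + 57)**2 - 2544)*(-30112 + (-8 - 1*(-110))) = (71**2 - 2544)*(-30112 + (-8 + 110)) = (5041 - 2544)*(-30112 + 102) = 2497*(-30010) = -74934970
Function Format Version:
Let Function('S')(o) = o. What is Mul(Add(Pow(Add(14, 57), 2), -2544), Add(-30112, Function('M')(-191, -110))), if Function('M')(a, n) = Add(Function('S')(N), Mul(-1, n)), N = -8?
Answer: -74934970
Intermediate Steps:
Function('M')(a, n) = Add(-8, Mul(-1, n))
Mul(Add(Pow(Add(14, 57), 2), -2544), Add(-30112, Function('M')(-191, -110))) = Mul(Add(Pow(Add(14, 57), 2), -2544), Add(-30112, Add(-8, Mul(-1, -110)))) = Mul(Add(Pow(71, 2), -2544), Add(-30112, Add(-8, 110))) = Mul(Add(5041, -2544), Add(-30112, 102)) = Mul(2497, -30010) = -74934970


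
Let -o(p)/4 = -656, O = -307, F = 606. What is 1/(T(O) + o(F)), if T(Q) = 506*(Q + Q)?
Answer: -1/308060 ≈ -3.2461e-6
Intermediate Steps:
o(p) = 2624 (o(p) = -4*(-656) = 2624)
T(Q) = 1012*Q (T(Q) = 506*(2*Q) = 1012*Q)
1/(T(O) + o(F)) = 1/(1012*(-307) + 2624) = 1/(-310684 + 2624) = 1/(-308060) = -1/308060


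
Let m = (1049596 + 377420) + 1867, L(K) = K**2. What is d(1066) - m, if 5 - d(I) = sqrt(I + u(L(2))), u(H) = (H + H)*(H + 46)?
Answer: -1428878 - sqrt(1466) ≈ -1.4289e+6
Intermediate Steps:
u(H) = 2*H*(46 + H) (u(H) = (2*H)*(46 + H) = 2*H*(46 + H))
d(I) = 5 - sqrt(400 + I) (d(I) = 5 - sqrt(I + 2*2**2*(46 + 2**2)) = 5 - sqrt(I + 2*4*(46 + 4)) = 5 - sqrt(I + 2*4*50) = 5 - sqrt(I + 400) = 5 - sqrt(400 + I))
m = 1428883 (m = 1427016 + 1867 = 1428883)
d(1066) - m = (5 - sqrt(400 + 1066)) - 1*1428883 = (5 - sqrt(1466)) - 1428883 = -1428878 - sqrt(1466)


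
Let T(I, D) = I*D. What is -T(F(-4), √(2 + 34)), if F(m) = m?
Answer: 24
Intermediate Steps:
T(I, D) = D*I
-T(F(-4), √(2 + 34)) = -√(2 + 34)*(-4) = -√36*(-4) = -6*(-4) = -1*(-24) = 24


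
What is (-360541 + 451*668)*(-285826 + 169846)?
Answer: 6874482540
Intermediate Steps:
(-360541 + 451*668)*(-285826 + 169846) = (-360541 + 301268)*(-115980) = -59273*(-115980) = 6874482540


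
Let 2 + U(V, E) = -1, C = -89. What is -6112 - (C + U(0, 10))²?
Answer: -14576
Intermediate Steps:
U(V, E) = -3 (U(V, E) = -2 - 1 = -3)
-6112 - (C + U(0, 10))² = -6112 - (-89 - 3)² = -6112 - 1*(-92)² = -6112 - 1*8464 = -6112 - 8464 = -14576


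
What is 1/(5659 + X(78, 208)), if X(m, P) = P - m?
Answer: 1/5789 ≈ 0.00017274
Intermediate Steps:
1/(5659 + X(78, 208)) = 1/(5659 + (208 - 1*78)) = 1/(5659 + (208 - 78)) = 1/(5659 + 130) = 1/5789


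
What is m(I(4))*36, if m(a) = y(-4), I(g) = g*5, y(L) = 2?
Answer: 72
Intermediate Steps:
I(g) = 5*g
m(a) = 2
m(I(4))*36 = 2*36 = 72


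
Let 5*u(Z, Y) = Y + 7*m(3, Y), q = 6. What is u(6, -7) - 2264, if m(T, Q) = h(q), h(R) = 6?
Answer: -2257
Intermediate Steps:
m(T, Q) = 6
u(Z, Y) = 42/5 + Y/5 (u(Z, Y) = (Y + 7*6)/5 = (Y + 42)/5 = (42 + Y)/5 = 42/5 + Y/5)
u(6, -7) - 2264 = (42/5 + (1/5)*(-7)) - 2264 = (42/5 - 7/5) - 2264 = 7 - 2264 = -2257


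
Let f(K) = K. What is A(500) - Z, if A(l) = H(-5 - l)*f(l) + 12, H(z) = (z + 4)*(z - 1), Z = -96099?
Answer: 126849111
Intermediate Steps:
H(z) = (-1 + z)*(4 + z) (H(z) = (4 + z)*(-1 + z) = (-1 + z)*(4 + z))
A(l) = 12 + l*(-19 + (-5 - l)² - 3*l) (A(l) = (-4 + (-5 - l)² + 3*(-5 - l))*l + 12 = (-4 + (-5 - l)² + (-15 - 3*l))*l + 12 = (-19 + (-5 - l)² - 3*l)*l + 12 = l*(-19 + (-5 - l)² - 3*l) + 12 = 12 + l*(-19 + (-5 - l)² - 3*l))
A(500) - Z = (12 - 1*500*(19 - (5 + 500)² + 3*500)) - 1*(-96099) = (12 - 1*500*(19 - 1*505² + 1500)) + 96099 = (12 - 1*500*(19 - 1*255025 + 1500)) + 96099 = (12 - 1*500*(19 - 255025 + 1500)) + 96099 = (12 - 1*500*(-253506)) + 96099 = (12 + 126753000) + 96099 = 126753012 + 96099 = 126849111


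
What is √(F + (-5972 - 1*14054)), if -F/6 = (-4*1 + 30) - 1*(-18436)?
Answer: I*√130798 ≈ 361.66*I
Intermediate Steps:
F = -110772 (F = -6*((-4*1 + 30) - 1*(-18436)) = -6*((-4 + 30) + 18436) = -6*(26 + 18436) = -6*18462 = -110772)
√(F + (-5972 - 1*14054)) = √(-110772 + (-5972 - 1*14054)) = √(-110772 + (-5972 - 14054)) = √(-110772 - 20026) = √(-130798) = I*√130798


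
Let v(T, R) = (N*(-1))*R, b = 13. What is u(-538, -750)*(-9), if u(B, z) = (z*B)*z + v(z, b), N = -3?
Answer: 2723624649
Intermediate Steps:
v(T, R) = 3*R (v(T, R) = (-3*(-1))*R = 3*R)
u(B, z) = 39 + B*z² (u(B, z) = (z*B)*z + 3*13 = (B*z)*z + 39 = B*z² + 39 = 39 + B*z²)
u(-538, -750)*(-9) = (39 - 538*(-750)²)*(-9) = (39 - 538*562500)*(-9) = (39 - 302625000)*(-9) = -302624961*(-9) = 2723624649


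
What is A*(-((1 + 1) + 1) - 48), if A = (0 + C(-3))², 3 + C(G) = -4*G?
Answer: -4131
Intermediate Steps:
C(G) = -3 - 4*G
A = 81 (A = (0 + (-3 - 4*(-3)))² = (0 + (-3 + 12))² = (0 + 9)² = 9² = 81)
A*(-((1 + 1) + 1) - 48) = 81*(-((1 + 1) + 1) - 48) = 81*(-(2 + 1) - 48) = 81*(-1*3 - 48) = 81*(-3 - 48) = 81*(-51) = -4131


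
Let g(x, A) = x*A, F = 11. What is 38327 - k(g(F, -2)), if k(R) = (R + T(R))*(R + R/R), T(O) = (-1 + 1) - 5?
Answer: 37760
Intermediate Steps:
T(O) = -5 (T(O) = 0 - 5 = -5)
g(x, A) = A*x
k(R) = (1 + R)*(-5 + R) (k(R) = (R - 5)*(R + R/R) = (-5 + R)*(R + 1) = (-5 + R)*(1 + R) = (1 + R)*(-5 + R))
38327 - k(g(F, -2)) = 38327 - (-5 + (-2*11)**2 - (-8)*11) = 38327 - (-5 + (-22)**2 - 4*(-22)) = 38327 - (-5 + 484 + 88) = 38327 - 1*567 = 38327 - 567 = 37760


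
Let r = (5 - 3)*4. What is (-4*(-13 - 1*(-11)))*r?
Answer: 64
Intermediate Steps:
r = 8 (r = 2*4 = 8)
(-4*(-13 - 1*(-11)))*r = -4*(-13 - 1*(-11))*8 = -4*(-13 + 11)*8 = -4*(-2)*8 = 8*8 = 64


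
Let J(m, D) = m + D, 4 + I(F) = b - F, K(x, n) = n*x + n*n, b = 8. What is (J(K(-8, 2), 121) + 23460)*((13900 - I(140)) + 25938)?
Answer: 942147206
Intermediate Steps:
K(x, n) = n² + n*x (K(x, n) = n*x + n² = n² + n*x)
I(F) = 4 - F (I(F) = -4 + (8 - F) = 4 - F)
J(m, D) = D + m
(J(K(-8, 2), 121) + 23460)*((13900 - I(140)) + 25938) = ((121 + 2*(2 - 8)) + 23460)*((13900 - (4 - 1*140)) + 25938) = ((121 + 2*(-6)) + 23460)*((13900 - (4 - 140)) + 25938) = ((121 - 12) + 23460)*((13900 - 1*(-136)) + 25938) = (109 + 23460)*((13900 + 136) + 25938) = 23569*(14036 + 25938) = 23569*39974 = 942147206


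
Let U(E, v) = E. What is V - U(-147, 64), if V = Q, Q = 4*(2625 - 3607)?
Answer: -3781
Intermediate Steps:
Q = -3928 (Q = 4*(-982) = -3928)
V = -3928
V - U(-147, 64) = -3928 - 1*(-147) = -3928 + 147 = -3781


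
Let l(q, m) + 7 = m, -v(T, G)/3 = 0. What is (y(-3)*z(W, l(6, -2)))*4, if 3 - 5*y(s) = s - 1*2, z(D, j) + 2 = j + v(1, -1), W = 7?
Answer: -352/5 ≈ -70.400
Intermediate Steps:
v(T, G) = 0 (v(T, G) = -3*0 = 0)
l(q, m) = -7 + m
z(D, j) = -2 + j (z(D, j) = -2 + (j + 0) = -2 + j)
y(s) = 1 - s/5 (y(s) = ⅗ - (s - 1*2)/5 = ⅗ - (s - 2)/5 = ⅗ - (-2 + s)/5 = ⅗ + (⅖ - s/5) = 1 - s/5)
(y(-3)*z(W, l(6, -2)))*4 = ((1 - ⅕*(-3))*(-2 + (-7 - 2)))*4 = ((1 + ⅗)*(-2 - 9))*4 = ((8/5)*(-11))*4 = -88/5*4 = -352/5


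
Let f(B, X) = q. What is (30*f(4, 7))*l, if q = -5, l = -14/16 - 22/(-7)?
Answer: -9525/28 ≈ -340.18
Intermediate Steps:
l = 127/56 (l = -14*1/16 - 22*(-1/7) = -7/8 + 22/7 = 127/56 ≈ 2.2679)
f(B, X) = -5
(30*f(4, 7))*l = (30*(-5))*(127/56) = -150*127/56 = -9525/28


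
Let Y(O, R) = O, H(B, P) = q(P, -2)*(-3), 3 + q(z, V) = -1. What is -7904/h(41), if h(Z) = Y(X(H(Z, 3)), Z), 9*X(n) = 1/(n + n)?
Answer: -1707264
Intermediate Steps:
q(z, V) = -4 (q(z, V) = -3 - 1 = -4)
H(B, P) = 12 (H(B, P) = -4*(-3) = 12)
X(n) = 1/(18*n) (X(n) = 1/(9*(n + n)) = 1/(9*((2*n))) = (1/(2*n))/9 = 1/(18*n))
h(Z) = 1/216 (h(Z) = (1/18)/12 = (1/18)*(1/12) = 1/216)
-7904/h(41) = -7904/1/216 = -7904*216 = -1707264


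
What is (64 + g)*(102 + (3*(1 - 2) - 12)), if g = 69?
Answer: 11571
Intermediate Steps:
(64 + g)*(102 + (3*(1 - 2) - 12)) = (64 + 69)*(102 + (3*(1 - 2) - 12)) = 133*(102 + (3*(-1) - 12)) = 133*(102 + (-3 - 12)) = 133*(102 - 15) = 133*87 = 11571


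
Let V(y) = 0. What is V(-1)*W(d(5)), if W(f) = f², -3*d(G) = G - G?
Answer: 0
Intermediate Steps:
d(G) = 0 (d(G) = -(G - G)/3 = -⅓*0 = 0)
V(-1)*W(d(5)) = 0*0² = 0*0 = 0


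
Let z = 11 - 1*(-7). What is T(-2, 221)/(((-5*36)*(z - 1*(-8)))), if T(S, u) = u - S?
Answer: -223/4680 ≈ -0.047650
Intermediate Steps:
z = 18 (z = 11 + 7 = 18)
T(-2, 221)/(((-5*36)*(z - 1*(-8)))) = (221 - 1*(-2))/(((-5*36)*(18 - 1*(-8)))) = (221 + 2)/((-180*(18 + 8))) = 223/((-180*26)) = 223/(-4680) = 223*(-1/4680) = -223/4680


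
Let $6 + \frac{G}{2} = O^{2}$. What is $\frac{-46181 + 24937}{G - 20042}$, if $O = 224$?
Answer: $- \frac{10622}{40149} \approx -0.26456$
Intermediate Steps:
$G = 100340$ ($G = -12 + 2 \cdot 224^{2} = -12 + 2 \cdot 50176 = -12 + 100352 = 100340$)
$\frac{-46181 + 24937}{G - 20042} = \frac{-46181 + 24937}{100340 - 20042} = - \frac{21244}{100340 - 20042} = - \frac{21244}{80298} = \left(-21244\right) \frac{1}{80298} = - \frac{10622}{40149}$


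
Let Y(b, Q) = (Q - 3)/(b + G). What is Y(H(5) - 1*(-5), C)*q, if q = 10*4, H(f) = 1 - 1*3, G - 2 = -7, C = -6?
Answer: 180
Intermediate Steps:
G = -5 (G = 2 - 7 = -5)
H(f) = -2 (H(f) = 1 - 3 = -2)
Y(b, Q) = (-3 + Q)/(-5 + b) (Y(b, Q) = (Q - 3)/(b - 5) = (-3 + Q)/(-5 + b))
q = 40
Y(H(5) - 1*(-5), C)*q = ((-3 - 6)/(-5 + (-2 - 1*(-5))))*40 = (-9/(-5 + (-2 + 5)))*40 = (-9/(-5 + 3))*40 = (-9/(-2))*40 = -1/2*(-9)*40 = (9/2)*40 = 180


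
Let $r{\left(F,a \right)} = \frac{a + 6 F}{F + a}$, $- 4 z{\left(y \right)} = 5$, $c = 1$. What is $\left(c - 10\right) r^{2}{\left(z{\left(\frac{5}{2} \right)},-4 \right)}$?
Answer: $- \frac{2116}{49} \approx -43.184$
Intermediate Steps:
$z{\left(y \right)} = - \frac{5}{4}$ ($z{\left(y \right)} = \left(- \frac{1}{4}\right) 5 = - \frac{5}{4}$)
$r{\left(F,a \right)} = \frac{a + 6 F}{F + a}$
$\left(c - 10\right) r^{2}{\left(z{\left(\frac{5}{2} \right)},-4 \right)} = \left(1 - 10\right) \left(\frac{-4 + 6 \left(- \frac{5}{4}\right)}{- \frac{5}{4} - 4}\right)^{2} = - 9 \left(\frac{-4 - \frac{15}{2}}{- \frac{21}{4}}\right)^{2} = - 9 \left(\left(- \frac{4}{21}\right) \left(- \frac{23}{2}\right)\right)^{2} = - 9 \left(\frac{46}{21}\right)^{2} = \left(-9\right) \frac{2116}{441} = - \frac{2116}{49}$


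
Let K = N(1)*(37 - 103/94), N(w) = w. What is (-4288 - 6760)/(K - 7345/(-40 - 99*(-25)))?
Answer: -505755344/1505539 ≈ -335.93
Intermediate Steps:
K = 3375/94 (K = 1*(37 - 103/94) = 1*(3375/94) = 3375/94 ≈ 35.904)
(-4288 - 6760)/(K - 7345/(-40 - 99*(-25))) = (-4288 - 6760)/(3375/94 - 7345/(-40 - 99*(-25))) = -11048/(3375/94 - 7345/(-40 + 2475)) = -11048/(3375/94 - 7345/2435) = -11048/(3375/94 - 7345*1/2435) = -11048/(3375/94 - 1469/487) = -11048/1505539/45778 = -11048*45778/1505539 = -505755344/1505539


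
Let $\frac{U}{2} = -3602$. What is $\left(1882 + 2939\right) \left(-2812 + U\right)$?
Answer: $-48287136$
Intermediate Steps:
$U = -7204$ ($U = 2 \left(-3602\right) = -7204$)
$\left(1882 + 2939\right) \left(-2812 + U\right) = \left(1882 + 2939\right) \left(-2812 - 7204\right) = 4821 \left(-10016\right) = -48287136$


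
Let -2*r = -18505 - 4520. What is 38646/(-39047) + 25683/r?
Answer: 371954684/299685725 ≈ 1.2411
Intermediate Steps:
r = 23025/2 (r = -(-18505 - 4520)/2 = -1/2*(-23025) = 23025/2 ≈ 11513.)
38646/(-39047) + 25683/r = 38646/(-39047) + 25683/(23025/2) = 38646*(-1/39047) + 25683*(2/23025) = -38646/39047 + 17122/7675 = 371954684/299685725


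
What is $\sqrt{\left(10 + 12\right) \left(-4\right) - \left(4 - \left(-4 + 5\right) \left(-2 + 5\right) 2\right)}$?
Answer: $i \sqrt{86} \approx 9.2736 i$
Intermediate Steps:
$\sqrt{\left(10 + 12\right) \left(-4\right) - \left(4 - \left(-4 + 5\right) \left(-2 + 5\right) 2\right)} = \sqrt{22 \left(-4\right) - \left(4 - 1 \cdot 3 \cdot 2\right)} = \sqrt{-88 + \left(-4 + 3 \cdot 2\right)} = \sqrt{-88 + \left(-4 + 6\right)} = \sqrt{-88 + 2} = \sqrt{-86} = i \sqrt{86}$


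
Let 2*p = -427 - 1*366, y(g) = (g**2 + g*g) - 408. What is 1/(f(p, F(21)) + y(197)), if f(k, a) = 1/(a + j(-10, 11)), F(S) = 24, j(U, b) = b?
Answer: 35/2702351 ≈ 1.2952e-5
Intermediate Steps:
y(g) = -408 + 2*g**2 (y(g) = (g**2 + g**2) - 408 = 2*g**2 - 408 = -408 + 2*g**2)
p = -793/2 (p = (-427 - 1*366)/2 = (-427 - 366)/2 = (1/2)*(-793) = -793/2 ≈ -396.50)
f(k, a) = 1/(11 + a) (f(k, a) = 1/(a + 11) = 1/(11 + a))
1/(f(p, F(21)) + y(197)) = 1/(1/(11 + 24) + (-408 + 2*197**2)) = 1/(1/35 + (-408 + 2*38809)) = 1/(1/35 + (-408 + 77618)) = 1/(1/35 + 77210) = 1/(2702351/35) = 35/2702351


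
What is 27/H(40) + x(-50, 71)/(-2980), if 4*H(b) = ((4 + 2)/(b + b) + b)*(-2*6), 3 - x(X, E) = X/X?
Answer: -538003/2388470 ≈ -0.22525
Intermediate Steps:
x(X, E) = 2 (x(X, E) = 3 - X/X = 3 - 1*1 = 3 - 1 = 2)
H(b) = -9/b - 3*b (H(b) = (((4 + 2)/(b + b) + b)*(-2*6))/4 = ((6/((2*b)) + b)*(-12))/4 = ((6*(1/(2*b)) + b)*(-12))/4 = ((3/b + b)*(-12))/4 = ((b + 3/b)*(-12))/4 = (-36/b - 12*b)/4 = -9/b - 3*b)
27/H(40) + x(-50, 71)/(-2980) = 27/(-9/40 - 3*40) + 2/(-2980) = 27/(-9*1/40 - 120) + 2*(-1/2980) = 27/(-9/40 - 120) - 1/1490 = 27/(-4809/40) - 1/1490 = 27*(-40/4809) - 1/1490 = -360/1603 - 1/1490 = -538003/2388470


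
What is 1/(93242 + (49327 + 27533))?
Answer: 1/170102 ≈ 5.8788e-6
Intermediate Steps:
1/(93242 + (49327 + 27533)) = 1/(93242 + 76860) = 1/170102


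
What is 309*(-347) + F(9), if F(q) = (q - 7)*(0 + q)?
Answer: -107205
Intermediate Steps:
F(q) = q*(-7 + q) (F(q) = (-7 + q)*q = q*(-7 + q))
309*(-347) + F(9) = 309*(-347) + 9*(-7 + 9) = -107223 + 9*2 = -107223 + 18 = -107205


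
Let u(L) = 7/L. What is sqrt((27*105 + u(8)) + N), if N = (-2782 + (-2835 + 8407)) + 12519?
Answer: sqrt(290318)/4 ≈ 134.70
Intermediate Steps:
N = 15309 (N = (-2782 + 5572) + 12519 = 2790 + 12519 = 15309)
sqrt((27*105 + u(8)) + N) = sqrt((27*105 + 7/8) + 15309) = sqrt((2835 + 7*(1/8)) + 15309) = sqrt((2835 + 7/8) + 15309) = sqrt(22687/8 + 15309) = sqrt(145159/8) = sqrt(290318)/4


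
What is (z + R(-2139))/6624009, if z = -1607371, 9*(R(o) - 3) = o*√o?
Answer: -229624/946287 - 713*I*√2139/19872027 ≈ -0.24266 - 0.0016594*I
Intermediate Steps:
R(o) = 3 + o^(3/2)/9 (R(o) = 3 + (o*√o)/9 = 3 + o^(3/2)/9)
(z + R(-2139))/6624009 = (-1607371 + (3 + (-2139)^(3/2)/9))/6624009 = (-1607371 + (3 + (-2139*I*√2139)/9))*(1/6624009) = (-1607371 + (3 - 713*I*√2139/3))*(1/6624009) = (-1607368 - 713*I*√2139/3)*(1/6624009) = -229624/946287 - 713*I*√2139/19872027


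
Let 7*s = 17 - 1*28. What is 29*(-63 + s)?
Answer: -13108/7 ≈ -1872.6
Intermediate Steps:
s = -11/7 (s = (17 - 1*28)/7 = (17 - 28)/7 = (⅐)*(-11) = -11/7 ≈ -1.5714)
29*(-63 + s) = 29*(-63 - 11/7) = 29*(-452/7) = -13108/7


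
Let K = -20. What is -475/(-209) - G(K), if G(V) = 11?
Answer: -96/11 ≈ -8.7273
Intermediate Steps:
-475/(-209) - G(K) = -475/(-209) - 1*11 = -475*(-1/209) - 11 = 25/11 - 11 = -96/11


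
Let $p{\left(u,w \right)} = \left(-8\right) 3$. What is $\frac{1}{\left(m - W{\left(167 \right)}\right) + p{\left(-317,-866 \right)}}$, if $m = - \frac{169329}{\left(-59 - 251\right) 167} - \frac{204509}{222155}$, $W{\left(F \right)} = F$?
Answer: $- \frac{2300192870}{433930867557} \approx -0.0053008$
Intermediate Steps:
$p{\left(u,w \right)} = -24$
$m = \frac{5405970613}{2300192870}$ ($m = - \frac{169329}{\left(-310\right) 167} - \frac{204509}{222155} = - \frac{169329}{-51770} - \frac{204509}{222155} = \left(-169329\right) \left(- \frac{1}{51770}\right) - \frac{204509}{222155} = \frac{169329}{51770} - \frac{204509}{222155} = \frac{5405970613}{2300192870} \approx 2.3502$)
$\frac{1}{\left(m - W{\left(167 \right)}\right) + p{\left(-317,-866 \right)}} = \frac{1}{\left(\frac{5405970613}{2300192870} - 167\right) - 24} = \frac{1}{- \frac{378726238677}{2300192870} - 24} = \frac{1}{- \frac{433930867557}{2300192870}} = - \frac{2300192870}{433930867557}$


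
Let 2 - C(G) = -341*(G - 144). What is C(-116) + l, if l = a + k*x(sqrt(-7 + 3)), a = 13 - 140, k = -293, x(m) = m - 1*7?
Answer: -86734 - 586*I ≈ -86734.0 - 586.0*I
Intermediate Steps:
x(m) = -7 + m (x(m) = m - 7 = -7 + m)
a = -127
C(G) = -49102 + 341*G (C(G) = 2 - (-341)*(G - 144) = 2 - (-341)*(-144 + G) = 2 - (49104 - 341*G) = 2 + (-49104 + 341*G) = -49102 + 341*G)
l = 1924 - 586*I (l = -127 - 293*(-7 + sqrt(-7 + 3)) = -127 - 293*(-7 + sqrt(-4)) = -127 - 293*(-7 + 2*I) = -127 + (2051 - 586*I) = 1924 - 586*I ≈ 1924.0 - 586.0*I)
C(-116) + l = (-49102 + 341*(-116)) + (1924 - 586*I) = (-49102 - 39556) + (1924 - 586*I) = -88658 + (1924 - 586*I) = -86734 - 586*I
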